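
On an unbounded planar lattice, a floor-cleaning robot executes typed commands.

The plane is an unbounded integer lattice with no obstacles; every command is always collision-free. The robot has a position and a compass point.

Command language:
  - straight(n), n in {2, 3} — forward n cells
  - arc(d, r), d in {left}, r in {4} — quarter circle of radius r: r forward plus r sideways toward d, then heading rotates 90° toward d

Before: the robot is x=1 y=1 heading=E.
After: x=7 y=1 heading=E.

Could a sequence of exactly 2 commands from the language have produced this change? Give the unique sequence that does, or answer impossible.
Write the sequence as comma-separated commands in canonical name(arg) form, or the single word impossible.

key: still facing E at the end — nothing in the sequence rotates
from: x=1 y=1 heading=E
1. straight(3) → x=4 y=1 heading=E
2. straight(3) → x=7 y=1 heading=E
uniquely the one of 9 2-step routes that fits.

straight(3), straight(3)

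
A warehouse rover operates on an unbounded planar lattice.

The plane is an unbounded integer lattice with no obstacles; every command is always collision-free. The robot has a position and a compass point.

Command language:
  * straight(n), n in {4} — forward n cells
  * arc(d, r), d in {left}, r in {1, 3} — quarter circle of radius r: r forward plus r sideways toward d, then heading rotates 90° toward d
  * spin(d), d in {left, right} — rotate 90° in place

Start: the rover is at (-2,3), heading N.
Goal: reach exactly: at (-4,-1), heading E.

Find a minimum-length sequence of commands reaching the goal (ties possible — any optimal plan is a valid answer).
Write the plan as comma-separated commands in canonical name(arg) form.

t0: at (-2,3), heading N
[1] after spin(left): at (-2,3), heading W
[2] after arc(left, 3): at (-5,0), heading S
[3] after arc(left, 1): at (-4,-1), heading E
shorter routes all fall short; 3 is best.

spin(left), arc(left, 3), arc(left, 1)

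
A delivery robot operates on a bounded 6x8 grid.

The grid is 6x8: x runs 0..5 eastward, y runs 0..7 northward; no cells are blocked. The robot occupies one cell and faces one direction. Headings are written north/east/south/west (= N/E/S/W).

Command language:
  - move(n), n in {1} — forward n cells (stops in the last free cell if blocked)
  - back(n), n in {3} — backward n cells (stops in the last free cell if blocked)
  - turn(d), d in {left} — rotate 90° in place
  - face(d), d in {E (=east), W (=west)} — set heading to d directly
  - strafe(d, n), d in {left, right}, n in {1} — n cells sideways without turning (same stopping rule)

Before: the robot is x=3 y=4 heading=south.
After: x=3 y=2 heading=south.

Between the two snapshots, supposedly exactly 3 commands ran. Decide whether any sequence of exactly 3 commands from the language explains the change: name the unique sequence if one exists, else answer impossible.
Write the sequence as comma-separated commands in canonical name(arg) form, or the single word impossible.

impossible

checked all 3-command options: none fits.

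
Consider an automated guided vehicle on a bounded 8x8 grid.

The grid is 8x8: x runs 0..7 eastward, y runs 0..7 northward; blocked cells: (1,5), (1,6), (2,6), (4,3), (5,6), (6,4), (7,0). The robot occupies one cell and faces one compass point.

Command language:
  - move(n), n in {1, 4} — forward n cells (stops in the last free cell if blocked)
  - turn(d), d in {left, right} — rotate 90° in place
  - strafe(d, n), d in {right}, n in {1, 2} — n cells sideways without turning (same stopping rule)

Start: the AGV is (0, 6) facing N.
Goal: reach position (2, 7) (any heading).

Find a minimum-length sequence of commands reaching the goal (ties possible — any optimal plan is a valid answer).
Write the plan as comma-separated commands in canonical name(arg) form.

move(4), strafe(right, 2)

initial: (0, 6) facing N
t=1 move(4) ⇒ (0, 7) facing N
t=2 strafe(right, 2) ⇒ (2, 7) facing N
shorter routes all fall short; 2 is best.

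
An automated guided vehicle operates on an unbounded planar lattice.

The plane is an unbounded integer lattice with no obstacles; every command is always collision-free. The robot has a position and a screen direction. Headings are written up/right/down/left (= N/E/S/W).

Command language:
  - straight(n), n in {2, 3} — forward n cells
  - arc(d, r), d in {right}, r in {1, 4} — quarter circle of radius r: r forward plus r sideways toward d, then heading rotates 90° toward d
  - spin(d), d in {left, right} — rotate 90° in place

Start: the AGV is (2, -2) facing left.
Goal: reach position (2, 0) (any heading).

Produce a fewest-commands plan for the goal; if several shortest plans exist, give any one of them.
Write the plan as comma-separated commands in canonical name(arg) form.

t0: (2, -2) facing left
[1] after arc(right, 1): (1, -1) facing up
[2] after arc(right, 1): (2, 0) facing right
shorter routes all fall short; 2 is best.

arc(right, 1), arc(right, 1)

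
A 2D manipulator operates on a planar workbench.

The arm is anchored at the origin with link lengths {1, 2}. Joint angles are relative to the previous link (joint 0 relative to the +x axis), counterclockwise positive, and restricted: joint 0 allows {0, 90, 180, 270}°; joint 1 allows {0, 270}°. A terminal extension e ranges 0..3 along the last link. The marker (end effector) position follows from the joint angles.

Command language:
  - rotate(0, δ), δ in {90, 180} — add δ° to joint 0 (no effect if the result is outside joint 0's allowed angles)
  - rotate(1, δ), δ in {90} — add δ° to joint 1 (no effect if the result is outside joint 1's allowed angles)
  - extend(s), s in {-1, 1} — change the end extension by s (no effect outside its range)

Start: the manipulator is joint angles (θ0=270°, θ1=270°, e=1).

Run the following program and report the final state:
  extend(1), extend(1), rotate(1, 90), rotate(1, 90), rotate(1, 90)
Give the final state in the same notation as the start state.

begin: joint angles (θ0=270°, θ1=270°, e=1)
step 1 (extend(1)): joint angles (θ0=270°, θ1=270°, e=2)
step 2 (extend(1)): joint angles (θ0=270°, θ1=270°, e=3)
step 3 (rotate(1, 90)): joint angles (θ0=270°, θ1=0°, e=3)
step 4 (rotate(1, 90)): joint angles (θ0=270°, θ1=0°, e=3)
step 5 (rotate(1, 90)): joint angles (θ0=270°, θ1=0°, e=3)

joint angles (θ0=270°, θ1=0°, e=3)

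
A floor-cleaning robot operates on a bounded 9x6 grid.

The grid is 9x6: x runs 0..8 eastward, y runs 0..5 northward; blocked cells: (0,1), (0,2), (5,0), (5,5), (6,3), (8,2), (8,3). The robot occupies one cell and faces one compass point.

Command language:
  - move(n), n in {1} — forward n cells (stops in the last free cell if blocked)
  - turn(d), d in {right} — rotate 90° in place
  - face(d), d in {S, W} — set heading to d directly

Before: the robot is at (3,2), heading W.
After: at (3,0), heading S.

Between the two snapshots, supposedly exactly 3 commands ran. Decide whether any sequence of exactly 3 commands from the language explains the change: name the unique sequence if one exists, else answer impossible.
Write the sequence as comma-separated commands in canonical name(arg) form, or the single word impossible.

key: running move(1) before face(S) would end elsewhere — order is forced
from: at (3,2), heading W
1. face(S) → at (3,2), heading S
2. move(1) → at (3,1), heading S
3. move(1) → at (3,0), heading S
no rival 3-sequence matches.

face(S), move(1), move(1)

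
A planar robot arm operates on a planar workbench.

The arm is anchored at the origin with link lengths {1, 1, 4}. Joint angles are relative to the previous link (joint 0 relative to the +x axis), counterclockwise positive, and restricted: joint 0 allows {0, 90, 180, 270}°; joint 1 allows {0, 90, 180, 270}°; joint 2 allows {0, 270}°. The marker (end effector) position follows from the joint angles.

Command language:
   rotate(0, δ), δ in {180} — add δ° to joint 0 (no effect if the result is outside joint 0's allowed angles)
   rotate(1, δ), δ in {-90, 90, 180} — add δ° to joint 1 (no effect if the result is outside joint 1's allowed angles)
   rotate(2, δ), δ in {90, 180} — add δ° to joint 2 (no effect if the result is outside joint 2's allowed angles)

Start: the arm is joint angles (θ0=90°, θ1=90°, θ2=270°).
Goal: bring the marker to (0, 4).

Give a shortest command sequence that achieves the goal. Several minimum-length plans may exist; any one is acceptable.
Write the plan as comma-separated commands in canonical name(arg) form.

t0: joint angles (θ0=90°, θ1=90°, θ2=270°)
1. rotate(2, 90) → joint angles (θ0=90°, θ1=90°, θ2=0°)
2. rotate(1, 90) → joint angles (θ0=90°, θ1=180°, θ2=0°)
3. rotate(0, 180) → joint angles (θ0=270°, θ1=180°, θ2=0°)
no 2-step plan works, so 3 is optimal.

rotate(2, 90), rotate(1, 90), rotate(0, 180)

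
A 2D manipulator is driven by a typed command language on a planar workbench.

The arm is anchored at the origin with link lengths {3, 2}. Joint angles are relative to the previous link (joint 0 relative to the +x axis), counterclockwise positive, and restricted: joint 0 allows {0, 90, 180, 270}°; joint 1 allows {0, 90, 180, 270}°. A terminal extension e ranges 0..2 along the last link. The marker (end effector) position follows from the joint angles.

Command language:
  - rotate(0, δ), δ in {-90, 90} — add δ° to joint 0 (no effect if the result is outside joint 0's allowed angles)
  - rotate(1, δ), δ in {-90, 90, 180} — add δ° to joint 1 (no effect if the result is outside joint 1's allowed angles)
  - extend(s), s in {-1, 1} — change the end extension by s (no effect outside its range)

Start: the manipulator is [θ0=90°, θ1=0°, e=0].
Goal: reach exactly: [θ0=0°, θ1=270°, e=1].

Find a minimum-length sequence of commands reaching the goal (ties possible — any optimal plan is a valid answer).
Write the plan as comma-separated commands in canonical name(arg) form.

extend(1), rotate(0, -90), rotate(1, -90)

initial: [θ0=90°, θ1=0°, e=0]
[1] after extend(1): [θ0=90°, θ1=0°, e=1]
[2] after rotate(0, -90): [θ0=0°, θ1=0°, e=1]
[3] after rotate(1, -90): [θ0=0°, θ1=270°, e=1]
minimal: 3 command(s), checked below 3.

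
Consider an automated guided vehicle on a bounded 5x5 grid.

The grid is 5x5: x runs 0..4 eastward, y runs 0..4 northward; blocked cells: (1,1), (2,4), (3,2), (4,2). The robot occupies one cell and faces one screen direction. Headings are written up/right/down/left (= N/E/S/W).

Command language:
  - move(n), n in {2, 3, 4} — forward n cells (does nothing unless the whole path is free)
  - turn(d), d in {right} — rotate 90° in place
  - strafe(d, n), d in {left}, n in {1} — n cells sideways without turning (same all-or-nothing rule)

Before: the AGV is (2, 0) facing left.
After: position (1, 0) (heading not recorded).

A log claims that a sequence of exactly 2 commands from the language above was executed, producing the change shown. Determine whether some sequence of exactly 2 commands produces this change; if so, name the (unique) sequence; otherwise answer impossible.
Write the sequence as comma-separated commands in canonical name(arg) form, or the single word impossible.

key: order matters: swapping turn(right) and strafe(left, 1) lands elsewhere
start: (2, 0) facing left
1. turn(right) → (2, 0) facing up
2. strafe(left, 1) → (1, 0) facing up
no other 2-command option fits: unique.

turn(right), strafe(left, 1)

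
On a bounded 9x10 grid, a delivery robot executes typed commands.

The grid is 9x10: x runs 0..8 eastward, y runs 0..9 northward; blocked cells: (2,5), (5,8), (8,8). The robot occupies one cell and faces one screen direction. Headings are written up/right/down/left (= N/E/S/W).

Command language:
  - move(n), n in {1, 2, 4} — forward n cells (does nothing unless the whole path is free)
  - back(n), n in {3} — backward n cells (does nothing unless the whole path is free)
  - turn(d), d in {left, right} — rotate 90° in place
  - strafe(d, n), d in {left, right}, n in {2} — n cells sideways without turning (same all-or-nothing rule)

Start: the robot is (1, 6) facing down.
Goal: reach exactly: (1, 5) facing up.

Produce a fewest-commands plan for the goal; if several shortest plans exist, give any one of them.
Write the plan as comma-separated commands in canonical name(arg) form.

start: (1, 6) facing down
[1] after move(1): (1, 5) facing down
[2] after turn(left): (1, 5) facing right
[3] after turn(left): (1, 5) facing up
no 2-step plan works, so 3 is optimal.

move(1), turn(left), turn(left)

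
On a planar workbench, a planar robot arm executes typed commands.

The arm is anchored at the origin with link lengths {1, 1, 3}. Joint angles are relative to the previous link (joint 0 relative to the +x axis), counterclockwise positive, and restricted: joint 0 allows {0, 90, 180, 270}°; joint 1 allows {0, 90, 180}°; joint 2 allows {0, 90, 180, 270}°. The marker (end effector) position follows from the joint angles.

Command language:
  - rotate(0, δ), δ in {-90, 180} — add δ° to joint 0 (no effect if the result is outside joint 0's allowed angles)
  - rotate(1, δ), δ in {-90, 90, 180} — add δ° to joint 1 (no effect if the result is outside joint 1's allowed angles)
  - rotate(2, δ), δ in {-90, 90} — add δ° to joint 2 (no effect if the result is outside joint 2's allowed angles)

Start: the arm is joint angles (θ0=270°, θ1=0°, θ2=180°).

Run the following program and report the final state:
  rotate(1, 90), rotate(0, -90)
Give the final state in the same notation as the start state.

initial: joint angles (θ0=270°, θ1=0°, θ2=180°)
[1] after rotate(1, 90): joint angles (θ0=270°, θ1=90°, θ2=180°)
[2] after rotate(0, -90): joint angles (θ0=180°, θ1=90°, θ2=180°)

joint angles (θ0=180°, θ1=90°, θ2=180°)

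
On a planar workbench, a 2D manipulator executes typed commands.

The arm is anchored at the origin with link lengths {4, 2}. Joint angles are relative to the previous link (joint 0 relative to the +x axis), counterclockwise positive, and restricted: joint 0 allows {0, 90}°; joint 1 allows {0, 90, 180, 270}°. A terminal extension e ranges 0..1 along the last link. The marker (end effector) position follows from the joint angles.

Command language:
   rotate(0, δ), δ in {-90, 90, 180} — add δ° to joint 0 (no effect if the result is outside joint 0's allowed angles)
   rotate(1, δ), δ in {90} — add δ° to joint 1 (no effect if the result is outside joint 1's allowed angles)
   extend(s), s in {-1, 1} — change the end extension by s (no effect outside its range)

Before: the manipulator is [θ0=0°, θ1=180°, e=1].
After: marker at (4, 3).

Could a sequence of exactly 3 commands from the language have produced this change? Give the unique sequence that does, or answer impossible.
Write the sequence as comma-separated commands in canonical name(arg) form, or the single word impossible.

start: [θ0=0°, θ1=180°, e=1]
1. rotate(1, 90) → [θ0=0°, θ1=270°, e=1]
2. rotate(1, 90) → [θ0=0°, θ1=0°, e=1]
3. rotate(1, 90) → [θ0=0°, θ1=90°, e=1]
no rival 3-sequence matches.

rotate(1, 90), rotate(1, 90), rotate(1, 90)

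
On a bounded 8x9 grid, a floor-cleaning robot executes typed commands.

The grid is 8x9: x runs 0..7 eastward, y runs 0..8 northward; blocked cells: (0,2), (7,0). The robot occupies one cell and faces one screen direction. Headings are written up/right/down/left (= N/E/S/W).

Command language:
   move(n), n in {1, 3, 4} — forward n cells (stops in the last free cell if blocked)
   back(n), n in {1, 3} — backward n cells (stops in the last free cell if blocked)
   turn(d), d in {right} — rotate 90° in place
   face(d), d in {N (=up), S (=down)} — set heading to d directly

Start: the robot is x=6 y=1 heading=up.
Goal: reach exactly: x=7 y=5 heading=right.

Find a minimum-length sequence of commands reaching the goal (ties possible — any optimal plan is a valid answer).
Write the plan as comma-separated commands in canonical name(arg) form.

move(4), turn(right), move(4)

start: x=6 y=1 heading=up
1. move(4) → x=6 y=5 heading=up
2. turn(right) → x=6 y=5 heading=right
3. move(4) → x=7 y=5 heading=right
no 2-step plan works, so 3 is optimal.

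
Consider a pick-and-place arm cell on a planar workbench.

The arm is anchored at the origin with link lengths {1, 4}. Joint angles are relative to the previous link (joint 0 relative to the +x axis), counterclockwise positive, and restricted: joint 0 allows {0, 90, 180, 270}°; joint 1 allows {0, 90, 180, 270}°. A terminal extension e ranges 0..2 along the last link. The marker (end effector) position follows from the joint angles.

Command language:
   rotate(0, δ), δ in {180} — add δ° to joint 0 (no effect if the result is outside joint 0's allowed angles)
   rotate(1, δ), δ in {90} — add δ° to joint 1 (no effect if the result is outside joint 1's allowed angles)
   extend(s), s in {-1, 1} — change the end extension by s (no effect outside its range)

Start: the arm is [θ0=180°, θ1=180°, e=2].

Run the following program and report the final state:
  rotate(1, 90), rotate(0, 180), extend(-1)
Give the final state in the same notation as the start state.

begin: [θ0=180°, θ1=180°, e=2]
step 1 (rotate(1, 90)): [θ0=180°, θ1=270°, e=2]
step 2 (rotate(0, 180)): [θ0=0°, θ1=270°, e=2]
step 3 (extend(-1)): [θ0=0°, θ1=270°, e=1]

[θ0=0°, θ1=270°, e=1]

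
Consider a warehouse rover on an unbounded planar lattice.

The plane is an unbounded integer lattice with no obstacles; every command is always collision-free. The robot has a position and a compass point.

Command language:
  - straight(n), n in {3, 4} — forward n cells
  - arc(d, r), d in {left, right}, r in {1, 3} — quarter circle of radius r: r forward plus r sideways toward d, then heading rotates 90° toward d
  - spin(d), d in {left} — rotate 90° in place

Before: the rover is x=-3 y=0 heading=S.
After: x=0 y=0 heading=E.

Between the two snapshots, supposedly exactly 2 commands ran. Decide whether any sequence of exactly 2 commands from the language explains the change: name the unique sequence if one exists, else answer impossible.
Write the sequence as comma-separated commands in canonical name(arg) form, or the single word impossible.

key: order matters: swapping spin(left) and straight(3) lands elsewhere
from: x=-3 y=0 heading=S
step 1 (spin(left)): x=-3 y=0 heading=E
step 2 (straight(3)): x=0 y=0 heading=E
uniquely the one of 49 2-step routes that fits.

spin(left), straight(3)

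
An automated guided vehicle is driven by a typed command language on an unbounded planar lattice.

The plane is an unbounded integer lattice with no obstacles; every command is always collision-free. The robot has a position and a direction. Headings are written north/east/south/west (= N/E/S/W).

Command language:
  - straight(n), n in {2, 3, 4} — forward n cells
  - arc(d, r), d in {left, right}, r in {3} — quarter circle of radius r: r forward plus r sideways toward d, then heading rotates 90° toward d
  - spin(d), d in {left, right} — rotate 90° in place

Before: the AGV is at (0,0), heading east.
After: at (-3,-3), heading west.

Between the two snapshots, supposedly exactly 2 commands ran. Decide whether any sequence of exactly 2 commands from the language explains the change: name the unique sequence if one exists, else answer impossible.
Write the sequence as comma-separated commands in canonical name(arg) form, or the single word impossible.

spin(right), arc(right, 3)

key: running arc(right, 3) before spin(right) would end elsewhere — order is forced
start: at (0,0), heading east
t=1 spin(right) ⇒ at (0,0), heading south
t=2 arc(right, 3) ⇒ at (-3,-3), heading west
no rival 2-sequence matches.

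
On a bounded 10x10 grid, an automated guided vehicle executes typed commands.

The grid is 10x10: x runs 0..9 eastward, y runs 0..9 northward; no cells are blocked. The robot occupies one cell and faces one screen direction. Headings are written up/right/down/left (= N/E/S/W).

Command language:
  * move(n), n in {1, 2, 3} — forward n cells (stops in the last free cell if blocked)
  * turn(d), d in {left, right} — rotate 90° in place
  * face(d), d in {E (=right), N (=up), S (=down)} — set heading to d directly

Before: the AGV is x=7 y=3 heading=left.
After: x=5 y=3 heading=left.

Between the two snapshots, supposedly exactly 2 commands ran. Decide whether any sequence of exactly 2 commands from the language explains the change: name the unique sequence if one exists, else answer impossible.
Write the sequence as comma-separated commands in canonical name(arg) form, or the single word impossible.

move(1), move(1)

key: still facing W at the end — nothing in the sequence rotates
t0: x=7 y=3 heading=left
t=1 move(1) ⇒ x=6 y=3 heading=left
t=2 move(1) ⇒ x=5 y=3 heading=left
no other 2-command option fits: unique.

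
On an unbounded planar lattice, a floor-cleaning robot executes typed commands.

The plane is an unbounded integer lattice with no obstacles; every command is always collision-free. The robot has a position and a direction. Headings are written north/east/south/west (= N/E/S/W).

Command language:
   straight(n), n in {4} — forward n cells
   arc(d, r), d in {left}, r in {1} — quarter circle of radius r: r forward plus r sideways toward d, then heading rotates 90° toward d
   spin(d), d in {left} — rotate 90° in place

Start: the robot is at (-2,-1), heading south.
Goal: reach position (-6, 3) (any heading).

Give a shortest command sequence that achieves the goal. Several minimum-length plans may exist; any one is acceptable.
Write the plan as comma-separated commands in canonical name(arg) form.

spin(left), spin(left), straight(4), spin(left), straight(4)

t0: at (-2,-1), heading south
1. spin(left) → at (-2,-1), heading east
2. spin(left) → at (-2,-1), heading north
3. straight(4) → at (-2,3), heading north
4. spin(left) → at (-2,3), heading west
5. straight(4) → at (-6,3), heading west
shorter routes all fall short; 5 is best.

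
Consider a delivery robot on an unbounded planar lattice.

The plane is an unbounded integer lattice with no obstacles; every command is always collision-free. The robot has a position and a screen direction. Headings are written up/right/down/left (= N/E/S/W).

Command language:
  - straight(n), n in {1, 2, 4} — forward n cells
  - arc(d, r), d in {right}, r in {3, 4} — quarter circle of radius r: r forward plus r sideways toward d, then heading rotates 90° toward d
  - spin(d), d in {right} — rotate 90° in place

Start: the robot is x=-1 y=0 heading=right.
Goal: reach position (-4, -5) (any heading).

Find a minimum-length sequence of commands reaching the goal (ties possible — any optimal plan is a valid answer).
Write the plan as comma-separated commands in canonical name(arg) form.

spin(right), straight(2), arc(right, 3)

initial: x=-1 y=0 heading=right
t=1 spin(right) ⇒ x=-1 y=0 heading=down
t=2 straight(2) ⇒ x=-1 y=-2 heading=down
t=3 arc(right, 3) ⇒ x=-4 y=-5 heading=left
nothing shorter than 3 reaches the goal.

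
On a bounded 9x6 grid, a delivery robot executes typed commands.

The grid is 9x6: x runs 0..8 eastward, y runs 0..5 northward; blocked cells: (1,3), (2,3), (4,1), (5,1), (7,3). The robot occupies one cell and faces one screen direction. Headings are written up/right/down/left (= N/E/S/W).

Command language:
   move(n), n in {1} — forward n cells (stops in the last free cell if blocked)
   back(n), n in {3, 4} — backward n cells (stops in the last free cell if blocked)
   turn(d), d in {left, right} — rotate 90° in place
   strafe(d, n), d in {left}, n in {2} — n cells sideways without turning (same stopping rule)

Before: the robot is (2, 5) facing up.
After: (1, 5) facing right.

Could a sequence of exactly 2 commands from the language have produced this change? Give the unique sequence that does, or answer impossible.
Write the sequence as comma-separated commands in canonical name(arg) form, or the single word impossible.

impossible

no 2-step route produces this change.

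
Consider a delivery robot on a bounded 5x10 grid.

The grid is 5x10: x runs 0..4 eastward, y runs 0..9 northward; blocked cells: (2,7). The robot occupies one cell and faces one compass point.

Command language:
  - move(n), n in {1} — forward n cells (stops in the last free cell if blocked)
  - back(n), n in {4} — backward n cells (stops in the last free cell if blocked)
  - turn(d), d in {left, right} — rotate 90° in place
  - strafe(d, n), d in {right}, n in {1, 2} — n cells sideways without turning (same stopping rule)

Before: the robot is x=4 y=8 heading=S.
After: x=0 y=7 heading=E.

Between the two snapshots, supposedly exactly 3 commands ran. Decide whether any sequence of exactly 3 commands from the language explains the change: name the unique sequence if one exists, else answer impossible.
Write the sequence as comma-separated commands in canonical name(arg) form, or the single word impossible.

turn(left), back(4), strafe(right, 1)

key: position moved to (0,7) AND the heading swung to E — translation plus rotation needed
t0: x=4 y=8 heading=S
1. turn(left) → x=4 y=8 heading=E
2. back(4) → x=0 y=8 heading=E
3. strafe(right, 1) → x=0 y=7 heading=E
no rival 3-sequence matches.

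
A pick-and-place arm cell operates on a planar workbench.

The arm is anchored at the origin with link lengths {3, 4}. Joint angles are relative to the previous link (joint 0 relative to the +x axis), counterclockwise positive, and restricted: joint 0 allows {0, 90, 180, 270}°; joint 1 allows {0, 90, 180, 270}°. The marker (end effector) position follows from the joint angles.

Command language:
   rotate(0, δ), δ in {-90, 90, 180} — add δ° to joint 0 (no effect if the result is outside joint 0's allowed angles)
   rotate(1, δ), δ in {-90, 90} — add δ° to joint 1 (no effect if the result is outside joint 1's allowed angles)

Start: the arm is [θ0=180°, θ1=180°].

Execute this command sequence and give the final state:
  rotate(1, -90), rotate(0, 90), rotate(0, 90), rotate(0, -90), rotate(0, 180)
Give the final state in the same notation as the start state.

start: [θ0=180°, θ1=180°]
[1] after rotate(1, -90): [θ0=180°, θ1=90°]
[2] after rotate(0, 90): [θ0=270°, θ1=90°]
[3] after rotate(0, 90): [θ0=0°, θ1=90°]
[4] after rotate(0, -90): [θ0=270°, θ1=90°]
[5] after rotate(0, 180): [θ0=90°, θ1=90°]

[θ0=90°, θ1=90°]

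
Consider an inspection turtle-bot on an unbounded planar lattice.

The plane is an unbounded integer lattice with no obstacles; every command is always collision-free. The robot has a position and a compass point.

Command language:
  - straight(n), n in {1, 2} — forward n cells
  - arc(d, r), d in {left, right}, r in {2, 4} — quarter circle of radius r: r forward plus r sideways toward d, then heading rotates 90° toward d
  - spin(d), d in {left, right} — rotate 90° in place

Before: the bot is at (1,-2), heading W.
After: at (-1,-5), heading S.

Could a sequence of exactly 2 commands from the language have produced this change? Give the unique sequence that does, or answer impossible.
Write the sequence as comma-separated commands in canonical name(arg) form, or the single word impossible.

arc(left, 2), straight(1)

key: cell and facing (now S) both changed — the 2 commands mix motion and turning
begin: at (1,-2), heading W
step 1 (arc(left, 2)): at (-1,-4), heading S
step 2 (straight(1)): at (-1,-5), heading S
uniquely the one of 64 2-step routes that fits.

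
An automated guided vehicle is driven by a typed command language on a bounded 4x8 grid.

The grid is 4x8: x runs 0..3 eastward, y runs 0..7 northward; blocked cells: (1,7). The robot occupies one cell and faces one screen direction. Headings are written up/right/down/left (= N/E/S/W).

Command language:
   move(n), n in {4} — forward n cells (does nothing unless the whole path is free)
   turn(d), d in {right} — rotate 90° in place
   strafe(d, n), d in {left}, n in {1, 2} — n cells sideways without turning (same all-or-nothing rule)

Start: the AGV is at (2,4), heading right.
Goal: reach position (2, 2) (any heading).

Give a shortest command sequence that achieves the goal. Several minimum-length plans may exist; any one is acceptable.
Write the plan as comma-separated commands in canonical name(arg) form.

strafe(left, 2), turn(right), move(4)

t0: at (2,4), heading right
[1] after strafe(left, 2): at (2,6), heading right
[2] after turn(right): at (2,6), heading down
[3] after move(4): at (2,2), heading down
shorter routes all fall short; 3 is best.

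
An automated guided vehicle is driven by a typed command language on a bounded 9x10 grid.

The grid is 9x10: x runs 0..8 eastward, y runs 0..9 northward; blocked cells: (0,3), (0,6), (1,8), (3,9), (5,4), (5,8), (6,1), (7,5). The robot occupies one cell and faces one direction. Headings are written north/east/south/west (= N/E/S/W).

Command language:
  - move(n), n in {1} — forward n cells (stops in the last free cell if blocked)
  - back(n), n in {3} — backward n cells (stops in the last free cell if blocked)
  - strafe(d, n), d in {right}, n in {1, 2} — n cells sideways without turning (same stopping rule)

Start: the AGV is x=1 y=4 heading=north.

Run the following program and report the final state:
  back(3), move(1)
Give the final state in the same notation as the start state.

start: x=1 y=4 heading=north
[1] after back(3): x=1 y=1 heading=north
[2] after move(1): x=1 y=2 heading=north

x=1 y=2 heading=north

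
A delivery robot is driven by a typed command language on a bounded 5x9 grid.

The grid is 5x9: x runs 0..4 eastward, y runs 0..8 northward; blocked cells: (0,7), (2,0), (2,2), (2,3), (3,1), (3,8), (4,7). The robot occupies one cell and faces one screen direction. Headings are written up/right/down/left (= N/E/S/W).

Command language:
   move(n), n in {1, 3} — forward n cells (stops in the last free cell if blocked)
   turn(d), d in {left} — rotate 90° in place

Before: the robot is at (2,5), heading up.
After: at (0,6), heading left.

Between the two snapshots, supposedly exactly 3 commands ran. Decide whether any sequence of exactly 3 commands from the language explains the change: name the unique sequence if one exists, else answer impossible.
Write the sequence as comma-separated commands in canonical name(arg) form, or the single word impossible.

move(1), turn(left), move(3)

key: move(3) runs into the grid edge before its full distance
from: at (2,5), heading up
1. move(1) → at (2,6), heading up
2. turn(left) → at (2,6), heading left
3. move(3) → at (0,6), heading left
no rival 3-sequence matches.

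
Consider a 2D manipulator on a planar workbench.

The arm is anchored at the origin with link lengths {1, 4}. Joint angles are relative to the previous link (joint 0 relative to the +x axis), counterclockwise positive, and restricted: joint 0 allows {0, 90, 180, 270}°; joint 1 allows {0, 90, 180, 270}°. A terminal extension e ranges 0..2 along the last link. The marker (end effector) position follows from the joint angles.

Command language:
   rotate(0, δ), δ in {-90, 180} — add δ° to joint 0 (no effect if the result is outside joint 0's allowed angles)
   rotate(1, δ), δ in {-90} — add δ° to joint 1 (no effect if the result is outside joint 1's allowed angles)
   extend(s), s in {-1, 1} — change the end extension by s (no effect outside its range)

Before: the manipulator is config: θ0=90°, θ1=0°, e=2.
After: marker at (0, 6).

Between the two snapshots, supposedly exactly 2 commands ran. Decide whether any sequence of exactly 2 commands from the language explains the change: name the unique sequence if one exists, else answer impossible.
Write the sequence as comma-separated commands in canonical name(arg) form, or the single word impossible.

extend(1), extend(-1)

key: running extend(-1) before extend(1) would end elsewhere — order is forced
start: config: θ0=90°, θ1=0°, e=2
1. extend(1) → config: θ0=90°, θ1=0°, e=2
2. extend(-1) → config: θ0=90°, θ1=0°, e=1
no rival 2-sequence matches.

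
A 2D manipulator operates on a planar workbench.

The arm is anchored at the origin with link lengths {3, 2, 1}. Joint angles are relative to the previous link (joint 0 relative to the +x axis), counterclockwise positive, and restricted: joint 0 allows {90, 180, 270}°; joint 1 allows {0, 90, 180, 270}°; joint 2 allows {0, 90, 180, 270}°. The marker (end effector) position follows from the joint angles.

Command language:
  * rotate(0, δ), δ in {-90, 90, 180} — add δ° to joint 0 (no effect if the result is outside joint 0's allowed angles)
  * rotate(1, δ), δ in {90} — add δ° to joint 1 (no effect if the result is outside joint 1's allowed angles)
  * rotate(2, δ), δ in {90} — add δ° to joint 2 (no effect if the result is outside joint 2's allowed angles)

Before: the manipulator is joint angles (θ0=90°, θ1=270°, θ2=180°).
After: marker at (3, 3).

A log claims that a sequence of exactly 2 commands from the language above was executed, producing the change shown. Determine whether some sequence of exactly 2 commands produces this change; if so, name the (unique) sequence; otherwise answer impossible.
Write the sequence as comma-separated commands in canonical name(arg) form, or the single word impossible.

rotate(2, 90), rotate(2, 90)

t0: joint angles (θ0=90°, θ1=270°, θ2=180°)
step 1 (rotate(2, 90)): joint angles (θ0=90°, θ1=270°, θ2=270°)
step 2 (rotate(2, 90)): joint angles (θ0=90°, θ1=270°, θ2=0°)
no rival 2-sequence matches.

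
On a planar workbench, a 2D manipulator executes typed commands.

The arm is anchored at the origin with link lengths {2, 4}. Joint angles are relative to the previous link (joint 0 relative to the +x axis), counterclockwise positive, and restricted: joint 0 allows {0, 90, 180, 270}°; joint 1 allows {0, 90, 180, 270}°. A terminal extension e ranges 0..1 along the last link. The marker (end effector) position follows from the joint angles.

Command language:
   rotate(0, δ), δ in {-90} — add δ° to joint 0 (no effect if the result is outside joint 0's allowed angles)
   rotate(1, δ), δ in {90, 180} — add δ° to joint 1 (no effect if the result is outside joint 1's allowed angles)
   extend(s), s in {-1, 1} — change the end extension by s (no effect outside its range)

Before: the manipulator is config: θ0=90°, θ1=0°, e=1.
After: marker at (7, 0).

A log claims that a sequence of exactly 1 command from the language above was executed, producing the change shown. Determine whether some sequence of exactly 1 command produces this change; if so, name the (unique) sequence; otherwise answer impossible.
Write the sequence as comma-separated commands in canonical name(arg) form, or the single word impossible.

rotate(0, -90)

t0: config: θ0=90°, θ1=0°, e=1
step 1 (rotate(0, -90)): config: θ0=0°, θ1=0°, e=1
no rival 1-sequence matches.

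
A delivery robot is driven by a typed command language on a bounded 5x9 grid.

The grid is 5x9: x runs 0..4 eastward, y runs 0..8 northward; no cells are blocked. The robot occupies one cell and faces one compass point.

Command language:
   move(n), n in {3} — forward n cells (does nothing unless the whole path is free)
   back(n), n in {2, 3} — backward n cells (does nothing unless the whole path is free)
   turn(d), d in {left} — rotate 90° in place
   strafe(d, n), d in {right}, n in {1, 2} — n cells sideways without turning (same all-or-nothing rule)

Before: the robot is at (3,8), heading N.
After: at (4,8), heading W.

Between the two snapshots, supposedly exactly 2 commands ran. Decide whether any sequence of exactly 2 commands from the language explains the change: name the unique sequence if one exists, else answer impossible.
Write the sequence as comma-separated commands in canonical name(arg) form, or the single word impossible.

strafe(right, 1), turn(left)

key: position moved to (4,8) AND the heading swung to W — translation plus rotation needed
t0: at (3,8), heading N
[1] after strafe(right, 1): at (4,8), heading N
[2] after turn(left): at (4,8), heading W
all 36 alternatives checked — unique.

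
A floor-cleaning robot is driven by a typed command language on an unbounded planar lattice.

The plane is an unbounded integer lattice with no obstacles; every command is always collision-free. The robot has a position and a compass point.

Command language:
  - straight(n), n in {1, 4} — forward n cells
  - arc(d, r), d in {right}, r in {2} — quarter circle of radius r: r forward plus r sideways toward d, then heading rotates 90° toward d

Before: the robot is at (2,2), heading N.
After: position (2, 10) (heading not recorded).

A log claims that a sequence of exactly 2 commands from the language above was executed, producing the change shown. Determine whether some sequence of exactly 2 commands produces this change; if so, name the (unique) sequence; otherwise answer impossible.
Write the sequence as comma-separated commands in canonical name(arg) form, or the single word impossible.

t0: at (2,2), heading N
step 1 (straight(4)): at (2,6), heading N
step 2 (straight(4)): at (2,10), heading N
no rival 2-sequence matches.

straight(4), straight(4)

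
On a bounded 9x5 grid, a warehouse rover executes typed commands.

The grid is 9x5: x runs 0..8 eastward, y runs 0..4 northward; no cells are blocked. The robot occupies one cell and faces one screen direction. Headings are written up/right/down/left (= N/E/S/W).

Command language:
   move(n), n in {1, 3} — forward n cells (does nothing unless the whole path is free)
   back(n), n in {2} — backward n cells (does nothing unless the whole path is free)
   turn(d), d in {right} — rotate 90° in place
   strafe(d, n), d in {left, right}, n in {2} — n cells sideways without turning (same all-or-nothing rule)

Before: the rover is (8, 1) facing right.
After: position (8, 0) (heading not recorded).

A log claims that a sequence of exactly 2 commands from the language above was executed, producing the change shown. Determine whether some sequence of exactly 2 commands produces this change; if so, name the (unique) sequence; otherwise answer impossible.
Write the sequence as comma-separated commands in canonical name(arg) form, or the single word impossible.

key: running move(1) before turn(right) would end elsewhere — order is forced
t0: (8, 1) facing right
1. turn(right) → (8, 1) facing down
2. move(1) → (8, 0) facing down
all 36 alternatives checked — unique.

turn(right), move(1)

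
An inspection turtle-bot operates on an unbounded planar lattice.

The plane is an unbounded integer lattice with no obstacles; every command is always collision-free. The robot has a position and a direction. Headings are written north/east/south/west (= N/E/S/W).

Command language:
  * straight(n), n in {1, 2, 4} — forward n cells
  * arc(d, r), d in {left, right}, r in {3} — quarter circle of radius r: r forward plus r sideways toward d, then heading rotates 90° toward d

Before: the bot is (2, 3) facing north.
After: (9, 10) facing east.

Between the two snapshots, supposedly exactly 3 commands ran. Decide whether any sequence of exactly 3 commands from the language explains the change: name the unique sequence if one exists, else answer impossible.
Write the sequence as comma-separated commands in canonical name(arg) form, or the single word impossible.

straight(4), arc(right, 3), straight(4)

key: cell and facing (now E) both changed — the 3 commands mix motion and turning
begin: (2, 3) facing north
1. straight(4) → (2, 7) facing north
2. arc(right, 3) → (5, 10) facing east
3. straight(4) → (9, 10) facing east
all 125 alternatives checked — unique.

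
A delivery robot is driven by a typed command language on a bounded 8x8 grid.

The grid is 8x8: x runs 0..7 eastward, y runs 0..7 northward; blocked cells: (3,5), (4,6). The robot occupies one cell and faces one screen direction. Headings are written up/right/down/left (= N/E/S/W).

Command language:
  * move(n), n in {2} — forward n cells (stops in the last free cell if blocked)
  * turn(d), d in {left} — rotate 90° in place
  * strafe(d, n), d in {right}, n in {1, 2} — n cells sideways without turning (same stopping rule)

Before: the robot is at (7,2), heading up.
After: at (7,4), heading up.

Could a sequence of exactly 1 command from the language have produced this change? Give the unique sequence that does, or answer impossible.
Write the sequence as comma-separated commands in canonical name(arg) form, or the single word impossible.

key: heading stays N — the single command does not turn
start: at (7,2), heading up
[1] after move(2): at (7,4), heading up
no rival 1-sequence matches.

move(2)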